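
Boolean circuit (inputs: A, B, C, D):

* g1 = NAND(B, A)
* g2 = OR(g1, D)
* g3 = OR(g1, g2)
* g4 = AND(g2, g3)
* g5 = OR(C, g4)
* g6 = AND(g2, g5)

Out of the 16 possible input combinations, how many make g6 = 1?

14

g6 = AND(g2, g5) must be 1, so both g2 = 1 and g5 = 1.
g2 = OR(g1, D) must be 1, so at least one of g1, D is 1.
g5 = OR(C, g4) must be 1, so at least one of C, g4 is 1.
Enumerating the 16 input combinations, 14 give g6 = 1 and 2 give g6 = 0.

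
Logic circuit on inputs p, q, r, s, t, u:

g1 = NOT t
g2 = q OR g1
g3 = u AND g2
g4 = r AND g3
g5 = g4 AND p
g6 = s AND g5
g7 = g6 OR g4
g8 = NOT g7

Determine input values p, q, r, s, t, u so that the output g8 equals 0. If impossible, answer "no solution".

p=1 q=0 r=1 s=0 t=0 u=1

g8 = NOT g7 must be 0, so g7 = 1.
Check with p=1 q=0 r=1 s=0 t=0 u=1:
g1 = NOT t = NOT 0 = 1
g2 = q OR g1 = 0 OR 1 = 1
g3 = u AND g2 = 1 AND 1 = 1
g4 = r AND g3 = 1 AND 1 = 1
g5 = g4 AND p = 1 AND 1 = 1
g6 = s AND g5 = 0 AND 1 = 0
g7 = g6 OR g4 = 0 OR 1 = 1
g8 = NOT g7 = NOT 1 = 0
So g8 = 0 as required.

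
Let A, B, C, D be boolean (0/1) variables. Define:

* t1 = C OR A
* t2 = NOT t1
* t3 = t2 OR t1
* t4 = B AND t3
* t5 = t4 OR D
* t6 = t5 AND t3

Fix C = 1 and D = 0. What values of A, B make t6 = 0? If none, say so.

A=1, B=0

t6 = t5 AND t3 must be 0, so at least one of t5, t3 is 0.
Check with C = 1 and D = 0 and A=1, B=0:
t1 = C OR A = 1 OR 1 = 1
t2 = NOT t1 = NOT 1 = 0
t3 = t2 OR t1 = 0 OR 1 = 1
t4 = B AND t3 = 0 AND 1 = 0
t5 = t4 OR D = 0 OR 0 = 0
t6 = t5 AND t3 = 0 AND 1 = 0
So t6 = 0.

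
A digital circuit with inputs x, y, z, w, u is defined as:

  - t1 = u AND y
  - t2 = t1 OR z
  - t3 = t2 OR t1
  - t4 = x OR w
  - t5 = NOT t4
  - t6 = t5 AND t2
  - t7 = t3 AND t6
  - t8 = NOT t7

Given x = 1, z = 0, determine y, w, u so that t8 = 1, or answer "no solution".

y=1, w=1, u=0

t8 = NOT t7 must be 1, so t7 = 0.
t7 = t3 AND t6 must be 0, so at least one of t3, t6 is 0.
Check with x = 1, z = 0 and y=1, w=1, u=0:
t1 = u AND y = 0 AND 1 = 0
t2 = t1 OR z = 0 OR 0 = 0
t3 = t2 OR t1 = 0 OR 0 = 0
t4 = x OR w = 1 OR 1 = 1
t5 = NOT t4 = NOT 1 = 0
t6 = t5 AND t2 = 0 AND 0 = 0
t7 = t3 AND t6 = 0 AND 0 = 0
t8 = NOT t7 = NOT 0 = 1
So t8 = 1.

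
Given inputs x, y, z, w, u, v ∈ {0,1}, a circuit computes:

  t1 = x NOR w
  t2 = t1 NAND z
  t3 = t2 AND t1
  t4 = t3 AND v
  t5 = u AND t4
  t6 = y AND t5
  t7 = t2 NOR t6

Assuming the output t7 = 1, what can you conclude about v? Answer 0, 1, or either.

Both values of v occur among assignments with t7 = 1:
  v=0: x=0, y=0, z=1, w=0, u=0, v=0
  v=1: x=0, y=0, z=1, w=0, u=0, v=1

either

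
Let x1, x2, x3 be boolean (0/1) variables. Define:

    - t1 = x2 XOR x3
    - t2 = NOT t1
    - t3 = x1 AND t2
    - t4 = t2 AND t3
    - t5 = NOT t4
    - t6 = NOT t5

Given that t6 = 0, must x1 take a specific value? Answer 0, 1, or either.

either

Both values of x1 occur among assignments with t6 = 0:
  x1=0: x1=0, x2=0, x3=0
  x1=1: x1=1, x2=0, x3=1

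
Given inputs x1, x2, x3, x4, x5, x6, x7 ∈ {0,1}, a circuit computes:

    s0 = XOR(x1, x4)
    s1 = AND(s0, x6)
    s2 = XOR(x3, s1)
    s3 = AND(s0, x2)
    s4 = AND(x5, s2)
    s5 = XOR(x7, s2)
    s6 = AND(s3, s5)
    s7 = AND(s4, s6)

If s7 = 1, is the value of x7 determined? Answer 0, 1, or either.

s7 = AND(s4, s6) must be 1, so both s4 = 1 and s6 = 1.
s4 = AND(x5, s2) must be 1, so both x5 = 1 and s2 = 1.
s6 = AND(s3, s5) must be 1, so both s3 = 1 and s5 = 1.
Every assignment with s7 = 1 has x7 = 0; there are 4 such assignment(s).
  x1=0, x2=1, x3=0, x4=1, x5=1, x6=1, x7=0
  x1=0, x2=1, x3=1, x4=1, x5=1, x6=0, x7=0
  x1=1, x2=1, x3=0, x4=0, x5=1, x6=1, x7=0
  x1=1, x2=1, x3=1, x4=0, x5=1, x6=0, x7=0

0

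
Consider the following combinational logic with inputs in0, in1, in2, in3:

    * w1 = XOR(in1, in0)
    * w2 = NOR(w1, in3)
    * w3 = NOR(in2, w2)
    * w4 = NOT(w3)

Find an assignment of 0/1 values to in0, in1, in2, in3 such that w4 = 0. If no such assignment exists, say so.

Check with in0=0, in1=1, in2=0, in3=0:
w1 = XOR(in1, in0) = XOR(1, 0) = 1
w2 = NOR(w1, in3) = NOR(1, 0) = 0
w3 = NOR(in2, w2) = NOR(0, 0) = 1
w4 = NOT(w3) = NOT 1 = 0
So w4 = 0 as required.

in0=0, in1=1, in2=0, in3=0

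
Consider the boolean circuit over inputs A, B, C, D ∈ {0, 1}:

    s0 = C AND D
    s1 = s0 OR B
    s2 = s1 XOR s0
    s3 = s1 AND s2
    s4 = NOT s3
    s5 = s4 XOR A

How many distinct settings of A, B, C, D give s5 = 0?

s5 = s4 XOR A must be 0, so s4 and A are equal.
Enumerating the 16 input combinations, 8 give s5 = 0 and 8 give s5 = 1.

8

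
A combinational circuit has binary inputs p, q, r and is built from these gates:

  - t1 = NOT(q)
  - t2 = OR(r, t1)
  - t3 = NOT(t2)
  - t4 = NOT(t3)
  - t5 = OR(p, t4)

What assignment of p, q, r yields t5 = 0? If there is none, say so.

t5 = OR(p, t4) must be 0, so both p = 0 and t4 = 0.
t4 = NOT(t3) must be 0, so t3 = 1.
t3 = NOT(t2) must be 1, so t2 = 0.
Check with p=0 q=1 r=0:
t1 = NOT(q) = NOT 1 = 0
t2 = OR(r, t1) = OR(0, 0) = 0
t3 = NOT(t2) = NOT 0 = 1
t4 = NOT(t3) = NOT 1 = 0
t5 = OR(p, t4) = OR(0, 0) = 0
So t5 = 0 as required.

p=0 q=1 r=0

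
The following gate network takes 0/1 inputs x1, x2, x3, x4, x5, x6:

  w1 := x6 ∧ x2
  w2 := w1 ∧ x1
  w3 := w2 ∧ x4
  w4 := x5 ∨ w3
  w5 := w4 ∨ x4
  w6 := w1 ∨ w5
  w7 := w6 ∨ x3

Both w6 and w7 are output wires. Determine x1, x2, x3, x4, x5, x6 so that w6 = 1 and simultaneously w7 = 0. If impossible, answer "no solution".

no solution exists

Across all 64 input combinations, none give both w6 = 1 and w7 = 0.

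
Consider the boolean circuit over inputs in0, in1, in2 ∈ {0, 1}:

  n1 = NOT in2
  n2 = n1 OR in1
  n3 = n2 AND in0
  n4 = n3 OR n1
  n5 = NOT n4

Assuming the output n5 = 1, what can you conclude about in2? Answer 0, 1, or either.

n5 = NOT n4 must be 1, so n4 = 0.
Every assignment with n5 = 1 has in2 = 1; there are 3 such assignment(s).
  in0=0, in1=0, in2=1
  in0=0, in1=1, in2=1
  in0=1, in1=0, in2=1

1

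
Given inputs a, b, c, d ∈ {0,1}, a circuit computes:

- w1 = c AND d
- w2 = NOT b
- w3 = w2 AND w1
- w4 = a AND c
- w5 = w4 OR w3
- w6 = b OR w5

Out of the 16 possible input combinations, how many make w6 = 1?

w6 = b OR w5 must be 1, so at least one of b, w5 is 1.
Enumerating the 16 input combinations, 11 give w6 = 1 and 5 give w6 = 0.

11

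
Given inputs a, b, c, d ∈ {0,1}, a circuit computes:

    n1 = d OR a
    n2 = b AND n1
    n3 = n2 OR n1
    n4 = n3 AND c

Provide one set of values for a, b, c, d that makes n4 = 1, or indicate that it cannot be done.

a=1 b=0 c=1 d=1

n4 = n3 AND c must be 1, so both n3 = 1 and c = 1.
n3 = n2 OR n1 must be 1, so at least one of n2, n1 is 1.
Check with a=1 b=0 c=1 d=1:
n1 = d OR a = 1 OR 1 = 1
n2 = b AND n1 = 0 AND 1 = 0
n3 = n2 OR n1 = 0 OR 1 = 1
n4 = n3 AND c = 1 AND 1 = 1
So n4 = 1 as required.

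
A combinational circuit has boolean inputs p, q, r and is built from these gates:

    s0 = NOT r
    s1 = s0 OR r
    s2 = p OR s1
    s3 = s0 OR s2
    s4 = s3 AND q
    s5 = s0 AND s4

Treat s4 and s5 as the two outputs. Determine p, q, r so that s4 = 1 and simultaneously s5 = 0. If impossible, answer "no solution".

p=0, q=1, r=1

Check with p=0, q=1, r=1:
s0 = NOT r = NOT 1 = 0
s1 = s0 OR r = 0 OR 1 = 1
s2 = p OR s1 = 0 OR 1 = 1
s3 = s0 OR s2 = 0 OR 1 = 1
s4 = s3 AND q = 1 AND 1 = 1
s5 = s0 AND s4 = 0 AND 1 = 0
So s4 = 1 and s5 = 0.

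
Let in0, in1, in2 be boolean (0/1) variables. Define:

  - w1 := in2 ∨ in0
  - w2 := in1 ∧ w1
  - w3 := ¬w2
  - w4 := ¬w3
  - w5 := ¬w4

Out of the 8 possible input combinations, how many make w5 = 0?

w5 = ¬w4 must be 0, so w4 = 1.
w4 = ¬w3 must be 1, so w3 = 0.
w3 = ¬w2 must be 0, so w2 = 1.
Satisfying assignments:
  in0=0, in1=1, in2=1
  in0=1, in1=1, in2=0
  in0=1, in1=1, in2=1

3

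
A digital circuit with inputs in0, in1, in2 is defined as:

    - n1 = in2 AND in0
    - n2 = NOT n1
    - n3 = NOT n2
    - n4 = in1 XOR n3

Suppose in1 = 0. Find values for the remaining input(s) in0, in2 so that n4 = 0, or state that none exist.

n4 = in1 XOR n3 must be 0, so in1 and n3 are equal.
Check with in1 = 0 and in0=1, in2=0:
n1 = in2 AND in0 = 0 AND 1 = 0
n2 = NOT n1 = NOT 0 = 1
n3 = NOT n2 = NOT 1 = 0
n4 = in1 XOR n3 = 0 XOR 0 = 0
So n4 = 0.

in0=1, in2=0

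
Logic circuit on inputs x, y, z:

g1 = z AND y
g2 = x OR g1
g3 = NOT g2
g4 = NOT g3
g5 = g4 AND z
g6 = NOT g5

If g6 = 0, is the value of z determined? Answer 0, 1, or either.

g6 = NOT g5 must be 0, so g5 = 1.
g5 = g4 AND z must be 1, so both g4 = 1 and z = 1.
Every assignment with g6 = 0 has z = 1; there are 3 such assignment(s).
  x=0, y=1, z=1
  x=1, y=0, z=1
  x=1, y=1, z=1

1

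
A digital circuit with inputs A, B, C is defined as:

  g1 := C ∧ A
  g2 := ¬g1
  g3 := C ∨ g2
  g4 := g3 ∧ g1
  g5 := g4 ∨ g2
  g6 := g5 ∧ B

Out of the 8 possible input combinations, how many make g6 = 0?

4

g6 = g5 ∧ B must be 0, so at least one of g5, B is 0.
Satisfying assignments:
  A=0, B=0, C=0
  A=0, B=0, C=1
  A=1, B=0, C=0
  A=1, B=0, C=1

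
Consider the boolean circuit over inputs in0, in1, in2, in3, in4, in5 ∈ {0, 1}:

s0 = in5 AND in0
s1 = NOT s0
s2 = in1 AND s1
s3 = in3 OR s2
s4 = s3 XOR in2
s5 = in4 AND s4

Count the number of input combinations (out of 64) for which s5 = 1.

s5 = in4 AND s4 must be 1, so both in4 = 1 and s4 = 1.
Enumerating the 64 input combinations, 16 give s5 = 1 and 48 give s5 = 0.

16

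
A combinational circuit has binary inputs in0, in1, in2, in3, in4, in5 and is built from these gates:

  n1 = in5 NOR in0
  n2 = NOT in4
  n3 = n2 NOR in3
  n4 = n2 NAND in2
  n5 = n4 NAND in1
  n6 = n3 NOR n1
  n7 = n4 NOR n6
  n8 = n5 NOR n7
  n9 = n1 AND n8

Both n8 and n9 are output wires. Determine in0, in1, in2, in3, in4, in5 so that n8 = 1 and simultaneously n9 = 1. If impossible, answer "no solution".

Check with in0=0, in1=1, in2=0, in3=0, in4=0, in5=0:
n1 = in5 NOR in0 = 0 NOR 0 = 1
n2 = NOT in4 = NOT 0 = 1
n3 = n2 NOR in3 = 1 NOR 0 = 0
n4 = n2 NAND in2 = 1 NAND 0 = 1
n5 = n4 NAND in1 = 1 NAND 1 = 0
n6 = n3 NOR n1 = 0 NOR 1 = 0
n7 = n4 NOR n6 = 1 NOR 0 = 0
n8 = n5 NOR n7 = 0 NOR 0 = 1
n9 = n1 AND n8 = 1 AND 1 = 1
So n8 = 1 and n9 = 1.

in0=0, in1=1, in2=0, in3=0, in4=0, in5=0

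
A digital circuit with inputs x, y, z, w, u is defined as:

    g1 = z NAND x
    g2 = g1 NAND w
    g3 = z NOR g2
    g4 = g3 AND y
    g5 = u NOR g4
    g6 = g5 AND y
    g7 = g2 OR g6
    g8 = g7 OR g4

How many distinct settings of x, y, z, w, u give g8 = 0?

7

g8 = g7 OR g4 must be 0, so both g7 = 0 and g4 = 0.
Enumerating the 32 input combinations, 7 give g8 = 0 and 25 give g8 = 1.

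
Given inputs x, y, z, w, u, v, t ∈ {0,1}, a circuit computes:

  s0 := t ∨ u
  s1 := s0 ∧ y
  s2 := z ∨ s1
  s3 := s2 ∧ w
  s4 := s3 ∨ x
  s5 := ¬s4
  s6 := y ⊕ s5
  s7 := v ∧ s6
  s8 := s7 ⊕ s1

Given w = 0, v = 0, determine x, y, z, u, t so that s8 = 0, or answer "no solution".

x=1, y=0, z=0, u=0, t=0

Check with w = 0, v = 0 and x=1, y=0, z=0, u=0, t=0:
s0 = t ∨ u = 0 ∨ 0 = 0
s1 = s0 ∧ y = 0 ∧ 0 = 0
s2 = z ∨ s1 = 0 ∨ 0 = 0
s3 = s2 ∧ w = 0 ∧ 0 = 0
s4 = s3 ∨ x = 0 ∨ 1 = 1
s5 = ¬s4 = ¬1 = 0
s6 = y ⊕ s5 = 0 ⊕ 0 = 0
s7 = v ∧ s6 = 0 ∧ 0 = 0
s8 = s7 ⊕ s1 = 0 ⊕ 0 = 0
So s8 = 0.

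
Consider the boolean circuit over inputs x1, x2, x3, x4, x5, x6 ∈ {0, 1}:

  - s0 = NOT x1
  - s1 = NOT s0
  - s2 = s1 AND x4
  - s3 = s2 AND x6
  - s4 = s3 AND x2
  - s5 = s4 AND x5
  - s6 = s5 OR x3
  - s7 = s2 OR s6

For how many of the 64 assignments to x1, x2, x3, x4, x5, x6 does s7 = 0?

s7 = s2 OR s6 must be 0, so both s2 = 0 and s6 = 0.
s2 = s1 AND x4 must be 0, so at least one of s1, x4 is 0.
s6 = s5 OR x3 must be 0, so both s5 = 0 and x3 = 0.
Enumerating the 64 input combinations, 24 give s7 = 0 and 40 give s7 = 1.

24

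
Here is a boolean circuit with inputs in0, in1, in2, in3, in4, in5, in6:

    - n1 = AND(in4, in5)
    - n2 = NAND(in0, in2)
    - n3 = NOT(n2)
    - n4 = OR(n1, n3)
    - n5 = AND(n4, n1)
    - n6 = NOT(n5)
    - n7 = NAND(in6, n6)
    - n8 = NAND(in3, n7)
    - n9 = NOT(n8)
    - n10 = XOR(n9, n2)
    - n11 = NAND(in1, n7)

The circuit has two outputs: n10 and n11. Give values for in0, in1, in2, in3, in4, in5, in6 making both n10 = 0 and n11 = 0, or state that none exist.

in0=1 in1=1 in2=1 in3=0 in4=1 in5=1 in6=1

Check with in0=1 in1=1 in2=1 in3=0 in4=1 in5=1 in6=1:
n1 = AND(in4, in5) = AND(1, 1) = 1
n2 = NAND(in0, in2) = NAND(1, 1) = 0
n3 = NOT(n2) = NOT 0 = 1
n4 = OR(n1, n3) = OR(1, 1) = 1
n5 = AND(n4, n1) = AND(1, 1) = 1
n6 = NOT(n5) = NOT 1 = 0
n7 = NAND(in6, n6) = NAND(1, 0) = 1
n8 = NAND(in3, n7) = NAND(0, 1) = 1
n9 = NOT(n8) = NOT 1 = 0
n10 = XOR(n9, n2) = XOR(0, 0) = 0
n11 = NAND(in1, n7) = NAND(1, 1) = 0
So n10 = 0 and n11 = 0.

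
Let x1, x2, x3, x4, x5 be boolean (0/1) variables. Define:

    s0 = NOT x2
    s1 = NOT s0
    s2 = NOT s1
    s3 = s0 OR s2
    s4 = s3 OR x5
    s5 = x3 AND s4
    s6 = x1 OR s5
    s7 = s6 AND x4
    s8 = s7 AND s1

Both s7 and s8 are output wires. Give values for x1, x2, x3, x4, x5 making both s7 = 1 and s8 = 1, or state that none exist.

Check with x1=1, x2=1, x3=0, x4=1, x5=1:
s0 = NOT x2 = NOT 1 = 0
s1 = NOT s0 = NOT 0 = 1
s2 = NOT s1 = NOT 1 = 0
s3 = s0 OR s2 = 0 OR 0 = 0
s4 = s3 OR x5 = 0 OR 1 = 1
s5 = x3 AND s4 = 0 AND 1 = 0
s6 = x1 OR s5 = 1 OR 0 = 1
s7 = s6 AND x4 = 1 AND 1 = 1
s8 = s7 AND s1 = 1 AND 1 = 1
So s7 = 1 and s8 = 1.

x1=1, x2=1, x3=0, x4=1, x5=1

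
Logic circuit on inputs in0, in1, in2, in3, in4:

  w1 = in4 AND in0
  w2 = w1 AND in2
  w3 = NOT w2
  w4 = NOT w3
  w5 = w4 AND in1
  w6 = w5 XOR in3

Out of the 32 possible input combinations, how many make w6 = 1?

w6 = w5 XOR in3 must be 1, so w5 and in3 differ.
Enumerating the 32 input combinations, 16 give w6 = 1 and 16 give w6 = 0.

16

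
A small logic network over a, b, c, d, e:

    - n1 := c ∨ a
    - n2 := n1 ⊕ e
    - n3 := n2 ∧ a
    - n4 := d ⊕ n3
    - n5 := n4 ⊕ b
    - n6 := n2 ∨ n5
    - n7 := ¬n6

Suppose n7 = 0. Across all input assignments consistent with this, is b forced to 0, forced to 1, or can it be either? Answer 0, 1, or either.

Both values of b occur among assignments with n7 = 0:
  b=0: a=0, b=0, c=0, d=0, e=1
  b=1: a=0, b=1, c=0, d=0, e=0

either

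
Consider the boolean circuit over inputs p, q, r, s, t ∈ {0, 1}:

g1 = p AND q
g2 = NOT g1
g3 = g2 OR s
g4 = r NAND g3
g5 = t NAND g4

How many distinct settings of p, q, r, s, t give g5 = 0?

g5 = t NAND g4 must be 0, so both t = 1 and g4 = 1.
g4 = r NAND g3 must be 1, so at least one of r, g3 is 0.
Enumerating the 32 input combinations, 9 give g5 = 0 and 23 give g5 = 1.

9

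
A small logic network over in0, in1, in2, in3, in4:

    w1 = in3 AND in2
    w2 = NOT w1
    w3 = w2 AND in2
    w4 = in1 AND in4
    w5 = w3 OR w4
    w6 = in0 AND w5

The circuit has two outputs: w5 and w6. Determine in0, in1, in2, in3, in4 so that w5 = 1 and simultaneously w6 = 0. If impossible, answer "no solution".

Check with in0=0 in1=1 in2=0 in3=1 in4=1:
w1 = in3 AND in2 = 1 AND 0 = 0
w2 = NOT w1 = NOT 0 = 1
w3 = w2 AND in2 = 1 AND 0 = 0
w4 = in1 AND in4 = 1 AND 1 = 1
w5 = w3 OR w4 = 0 OR 1 = 1
w6 = in0 AND w5 = 0 AND 1 = 0
So w5 = 1 and w6 = 0.

in0=0 in1=1 in2=0 in3=1 in4=1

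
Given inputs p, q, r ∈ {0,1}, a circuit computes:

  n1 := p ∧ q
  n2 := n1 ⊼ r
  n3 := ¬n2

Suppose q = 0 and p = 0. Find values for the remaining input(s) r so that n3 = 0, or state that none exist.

r=1

n3 = ¬n2 must be 0, so n2 = 1.
n2 = n1 ⊼ r must be 1, so at least one of n1, r is 0.
Check with q = 0 and p = 0 and r=1:
n1 = p ∧ q = 0 ∧ 0 = 0
n2 = n1 ⊼ r = 0 ⊼ 1 = 1
n3 = ¬n2 = ¬1 = 0
So n3 = 0.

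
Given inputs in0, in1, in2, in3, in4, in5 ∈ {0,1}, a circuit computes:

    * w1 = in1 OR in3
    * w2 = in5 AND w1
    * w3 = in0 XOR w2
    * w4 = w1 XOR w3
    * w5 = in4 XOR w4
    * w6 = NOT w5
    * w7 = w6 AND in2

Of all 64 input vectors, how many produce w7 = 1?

16

w7 = w6 AND in2 must be 1, so both w6 = 1 and in2 = 1.
w6 = NOT w5 must be 1, so w5 = 0.
w5 = in4 XOR w4 must be 0, so in4 and w4 are equal.
Enumerating the 64 input combinations, 16 give w7 = 1 and 48 give w7 = 0.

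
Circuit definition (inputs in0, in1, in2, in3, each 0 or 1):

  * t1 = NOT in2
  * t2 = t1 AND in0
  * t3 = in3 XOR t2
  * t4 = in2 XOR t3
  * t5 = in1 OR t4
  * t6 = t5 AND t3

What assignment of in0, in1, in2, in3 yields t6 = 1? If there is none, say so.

in0=1, in1=0, in2=0, in3=0

t6 = t5 AND t3 must be 1, so both t5 = 1 and t3 = 1.
Check with in0=1, in1=0, in2=0, in3=0:
t1 = NOT in2 = NOT 0 = 1
t2 = t1 AND in0 = 1 AND 1 = 1
t3 = in3 XOR t2 = 0 XOR 1 = 1
t4 = in2 XOR t3 = 0 XOR 1 = 1
t5 = in1 OR t4 = 0 OR 1 = 1
t6 = t5 AND t3 = 1 AND 1 = 1
So t6 = 1 as required.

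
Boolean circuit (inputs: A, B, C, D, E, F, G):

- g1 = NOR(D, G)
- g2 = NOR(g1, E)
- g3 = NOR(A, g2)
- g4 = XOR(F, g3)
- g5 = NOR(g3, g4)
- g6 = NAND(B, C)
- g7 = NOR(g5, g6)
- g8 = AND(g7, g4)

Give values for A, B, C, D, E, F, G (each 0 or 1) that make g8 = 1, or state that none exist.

A=0, B=1, C=1, D=0, E=0, F=0, G=0

g8 = AND(g7, g4) must be 1, so both g7 = 1 and g4 = 1.
Check with A=0, B=1, C=1, D=0, E=0, F=0, G=0:
g1 = NOR(D, G) = NOR(0, 0) = 1
g2 = NOR(g1, E) = NOR(1, 0) = 0
g3 = NOR(A, g2) = NOR(0, 0) = 1
g4 = XOR(F, g3) = XOR(0, 1) = 1
g5 = NOR(g3, g4) = NOR(1, 1) = 0
g6 = NAND(B, C) = NAND(1, 1) = 0
g7 = NOR(g5, g6) = NOR(0, 0) = 1
g8 = AND(g7, g4) = AND(1, 1) = 1
So g8 = 1 as required.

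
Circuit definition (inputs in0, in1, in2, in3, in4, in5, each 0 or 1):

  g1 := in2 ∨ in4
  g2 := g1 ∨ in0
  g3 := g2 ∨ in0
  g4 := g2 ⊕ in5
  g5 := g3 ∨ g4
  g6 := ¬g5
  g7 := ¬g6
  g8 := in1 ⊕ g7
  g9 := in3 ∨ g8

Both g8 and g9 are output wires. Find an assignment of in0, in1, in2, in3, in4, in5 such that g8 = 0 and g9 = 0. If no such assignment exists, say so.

in0=0 in1=0 in2=0 in3=0 in4=0 in5=0

Check with in0=0 in1=0 in2=0 in3=0 in4=0 in5=0:
g1 = in2 ∨ in4 = 0 ∨ 0 = 0
g2 = g1 ∨ in0 = 0 ∨ 0 = 0
g3 = g2 ∨ in0 = 0 ∨ 0 = 0
g4 = g2 ⊕ in5 = 0 ⊕ 0 = 0
g5 = g3 ∨ g4 = 0 ∨ 0 = 0
g6 = ¬g5 = ¬0 = 1
g7 = ¬g6 = ¬1 = 0
g8 = in1 ⊕ g7 = 0 ⊕ 0 = 0
g9 = in3 ∨ g8 = 0 ∨ 0 = 0
So g8 = 0 and g9 = 0.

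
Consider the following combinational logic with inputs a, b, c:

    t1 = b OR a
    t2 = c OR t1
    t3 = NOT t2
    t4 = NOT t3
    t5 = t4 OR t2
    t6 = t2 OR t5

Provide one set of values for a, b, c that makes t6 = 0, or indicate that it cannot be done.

t6 = t2 OR t5 must be 0, so both t2 = 0 and t5 = 0.
Check with a=0, b=0, c=0:
t1 = b OR a = 0 OR 0 = 0
t2 = c OR t1 = 0 OR 0 = 0
t3 = NOT t2 = NOT 0 = 1
t4 = NOT t3 = NOT 1 = 0
t5 = t4 OR t2 = 0 OR 0 = 0
t6 = t2 OR t5 = 0 OR 0 = 0
So t6 = 0 as required.

a=0, b=0, c=0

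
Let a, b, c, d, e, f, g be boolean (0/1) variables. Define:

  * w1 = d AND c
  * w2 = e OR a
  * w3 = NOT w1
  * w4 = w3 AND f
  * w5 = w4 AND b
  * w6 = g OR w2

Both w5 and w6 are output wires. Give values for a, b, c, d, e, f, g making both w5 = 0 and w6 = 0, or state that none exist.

Check with a=0, b=0, c=1, d=0, e=0, f=1, g=0:
w1 = d AND c = 0 AND 1 = 0
w2 = e OR a = 0 OR 0 = 0
w3 = NOT w1 = NOT 0 = 1
w4 = w3 AND f = 1 AND 1 = 1
w5 = w4 AND b = 1 AND 0 = 0
w6 = g OR w2 = 0 OR 0 = 0
So w5 = 0 and w6 = 0.

a=0, b=0, c=1, d=0, e=0, f=1, g=0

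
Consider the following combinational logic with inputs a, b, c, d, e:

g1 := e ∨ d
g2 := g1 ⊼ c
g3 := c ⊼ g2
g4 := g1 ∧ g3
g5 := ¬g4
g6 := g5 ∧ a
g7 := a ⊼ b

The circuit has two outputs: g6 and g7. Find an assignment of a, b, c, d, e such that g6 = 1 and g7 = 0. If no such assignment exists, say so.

a=1, b=1, c=0, d=0, e=0

Check with a=1, b=1, c=0, d=0, e=0:
g1 = e ∨ d = 0 ∨ 0 = 0
g2 = g1 ⊼ c = 0 ⊼ 0 = 1
g3 = c ⊼ g2 = 0 ⊼ 1 = 1
g4 = g1 ∧ g3 = 0 ∧ 1 = 0
g5 = ¬g4 = ¬0 = 1
g6 = g5 ∧ a = 1 ∧ 1 = 1
g7 = a ⊼ b = 1 ⊼ 1 = 0
So g6 = 1 and g7 = 0.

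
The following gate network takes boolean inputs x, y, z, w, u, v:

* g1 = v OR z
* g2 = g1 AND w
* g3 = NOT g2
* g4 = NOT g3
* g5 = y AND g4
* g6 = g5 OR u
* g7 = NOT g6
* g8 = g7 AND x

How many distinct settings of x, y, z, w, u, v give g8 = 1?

g8 = g7 AND x must be 1, so both g7 = 1 and x = 1.
g7 = NOT g6 must be 1, so g6 = 0.
g6 = g5 OR u must be 0, so both g5 = 0 and u = 0.
Enumerating the 64 input combinations, 13 give g8 = 1 and 51 give g8 = 0.

13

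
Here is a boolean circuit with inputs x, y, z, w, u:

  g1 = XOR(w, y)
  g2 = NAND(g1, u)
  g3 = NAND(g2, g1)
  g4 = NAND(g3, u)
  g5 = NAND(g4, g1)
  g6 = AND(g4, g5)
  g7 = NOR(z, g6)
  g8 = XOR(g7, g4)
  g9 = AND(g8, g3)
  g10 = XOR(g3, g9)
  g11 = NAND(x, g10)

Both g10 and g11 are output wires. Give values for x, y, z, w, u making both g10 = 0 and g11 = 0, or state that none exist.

Across all 32 input combinations, none give both g10 = 0 and g11 = 0.

no solution exists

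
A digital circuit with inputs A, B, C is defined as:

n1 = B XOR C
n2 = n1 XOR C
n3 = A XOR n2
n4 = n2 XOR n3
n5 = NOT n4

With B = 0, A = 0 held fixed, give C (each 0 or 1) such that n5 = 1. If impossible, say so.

n5 = NOT n4 must be 1, so n4 = 0.
Check with B = 0, A = 0 and C=1:
n1 = B XOR C = 0 XOR 1 = 1
n2 = n1 XOR C = 1 XOR 1 = 0
n3 = A XOR n2 = 0 XOR 0 = 0
n4 = n2 XOR n3 = 0 XOR 0 = 0
n5 = NOT n4 = NOT 0 = 1
So n5 = 1.

C=1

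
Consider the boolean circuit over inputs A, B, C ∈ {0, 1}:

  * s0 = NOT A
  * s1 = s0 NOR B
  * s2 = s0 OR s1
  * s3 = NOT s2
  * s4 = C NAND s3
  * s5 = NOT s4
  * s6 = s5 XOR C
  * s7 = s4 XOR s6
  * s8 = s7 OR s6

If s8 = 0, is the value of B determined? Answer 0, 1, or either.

s8 = s7 OR s6 must be 0, so both s7 = 0 and s6 = 0.
Every assignment with s8 = 0 has B = 1; there are 1 such assignment(s).
  A=1, B=1, C=1

1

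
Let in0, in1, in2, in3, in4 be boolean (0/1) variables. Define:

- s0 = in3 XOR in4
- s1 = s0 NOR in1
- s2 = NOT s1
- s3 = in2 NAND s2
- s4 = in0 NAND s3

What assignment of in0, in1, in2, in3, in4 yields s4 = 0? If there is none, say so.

in0=1, in1=1, in2=0, in3=1, in4=1

s4 = in0 NAND s3 must be 0, so both in0 = 1 and s3 = 1.
s3 = in2 NAND s2 must be 1, so at least one of in2, s2 is 0.
Check with in0=1, in1=1, in2=0, in3=1, in4=1:
s0 = in3 XOR in4 = 1 XOR 1 = 0
s1 = s0 NOR in1 = 0 NOR 1 = 0
s2 = NOT s1 = NOT 0 = 1
s3 = in2 NAND s2 = 0 NAND 1 = 1
s4 = in0 NAND s3 = 1 NAND 1 = 0
So s4 = 0 as required.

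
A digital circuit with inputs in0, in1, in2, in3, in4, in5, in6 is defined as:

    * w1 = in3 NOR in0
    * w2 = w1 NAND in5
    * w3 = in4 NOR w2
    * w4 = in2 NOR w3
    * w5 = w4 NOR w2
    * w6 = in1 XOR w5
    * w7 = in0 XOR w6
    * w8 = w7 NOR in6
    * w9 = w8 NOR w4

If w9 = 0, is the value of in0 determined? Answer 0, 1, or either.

Both values of in0 occur among assignments with w9 = 0:
  in0=0: in0=0, in1=0, in2=0, in3=0, in4=0, in5=0, in6=0
  in0=1: in0=1, in1=0, in2=0, in3=0, in4=0, in5=0, in6=0

either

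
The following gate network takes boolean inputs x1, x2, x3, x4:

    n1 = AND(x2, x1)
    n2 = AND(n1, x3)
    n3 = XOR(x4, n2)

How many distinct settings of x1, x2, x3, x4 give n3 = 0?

8

n3 = XOR(x4, n2) must be 0, so x4 and n2 are equal.
Enumerating the 16 input combinations, 8 give n3 = 0 and 8 give n3 = 1.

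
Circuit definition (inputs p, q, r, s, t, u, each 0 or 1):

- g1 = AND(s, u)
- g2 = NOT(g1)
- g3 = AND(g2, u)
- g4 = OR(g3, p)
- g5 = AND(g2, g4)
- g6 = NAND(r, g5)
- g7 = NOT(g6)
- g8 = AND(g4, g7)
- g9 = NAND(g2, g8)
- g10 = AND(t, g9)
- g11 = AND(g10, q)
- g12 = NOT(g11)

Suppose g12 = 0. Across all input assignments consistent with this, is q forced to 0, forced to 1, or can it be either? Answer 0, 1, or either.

g12 = NOT(g11) must be 0, so g11 = 1.
Every assignment with g12 = 0 has q = 1; there are 12 such assignment(s).

1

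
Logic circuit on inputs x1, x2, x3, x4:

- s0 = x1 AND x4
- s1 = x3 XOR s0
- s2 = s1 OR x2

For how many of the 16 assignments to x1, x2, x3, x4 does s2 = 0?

4

s2 = s1 OR x2 must be 0, so both s1 = 0 and x2 = 0.
Satisfying assignments:
  x1=0, x2=0, x3=0, x4=0
  x1=0, x2=0, x3=0, x4=1
  x1=1, x2=0, x3=0, x4=0
  x1=1, x2=0, x3=1, x4=1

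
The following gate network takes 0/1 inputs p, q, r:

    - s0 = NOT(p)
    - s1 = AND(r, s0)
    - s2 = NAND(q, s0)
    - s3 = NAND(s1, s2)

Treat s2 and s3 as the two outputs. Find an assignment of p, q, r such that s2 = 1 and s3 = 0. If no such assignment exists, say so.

Check with p=0, q=0, r=1:
s0 = NOT(p) = NOT 0 = 1
s1 = AND(r, s0) = AND(1, 1) = 1
s2 = NAND(q, s0) = NAND(0, 1) = 1
s3 = NAND(s1, s2) = NAND(1, 1) = 0
So s2 = 1 and s3 = 0.

p=0, q=0, r=1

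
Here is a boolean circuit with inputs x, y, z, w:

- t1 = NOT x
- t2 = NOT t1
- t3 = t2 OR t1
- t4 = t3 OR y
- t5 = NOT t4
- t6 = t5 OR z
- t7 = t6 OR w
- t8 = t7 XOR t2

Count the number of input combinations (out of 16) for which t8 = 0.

8

t8 = t7 XOR t2 must be 0, so t7 and t2 are equal.
Enumerating the 16 input combinations, 8 give t8 = 0 and 8 give t8 = 1.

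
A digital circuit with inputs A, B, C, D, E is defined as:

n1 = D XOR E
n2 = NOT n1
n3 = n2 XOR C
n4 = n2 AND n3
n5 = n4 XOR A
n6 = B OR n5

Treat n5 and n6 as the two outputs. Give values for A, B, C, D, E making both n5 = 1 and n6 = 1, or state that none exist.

Check with A=0, B=0, C=0, D=1, E=1:
n1 = D XOR E = 1 XOR 1 = 0
n2 = NOT n1 = NOT 0 = 1
n3 = n2 XOR C = 1 XOR 0 = 1
n4 = n2 AND n3 = 1 AND 1 = 1
n5 = n4 XOR A = 1 XOR 0 = 1
n6 = B OR n5 = 0 OR 1 = 1
So n5 = 1 and n6 = 1.

A=0, B=0, C=0, D=1, E=1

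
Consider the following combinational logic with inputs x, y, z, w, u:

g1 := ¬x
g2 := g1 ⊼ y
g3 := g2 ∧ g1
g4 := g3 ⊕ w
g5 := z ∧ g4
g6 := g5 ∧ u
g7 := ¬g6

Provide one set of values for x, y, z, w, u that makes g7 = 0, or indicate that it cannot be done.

g7 = ¬g6 must be 0, so g6 = 1.
g6 = g5 ∧ u must be 1, so both g5 = 1 and u = 1.
Check with x=0, y=1, z=1, w=1, u=1:
g1 = ¬x = ¬0 = 1
g2 = g1 ⊼ y = 1 ⊼ 1 = 0
g3 = g2 ∧ g1 = 0 ∧ 1 = 0
g4 = g3 ⊕ w = 0 ⊕ 1 = 1
g5 = z ∧ g4 = 1 ∧ 1 = 1
g6 = g5 ∧ u = 1 ∧ 1 = 1
g7 = ¬g6 = ¬1 = 0
So g7 = 0 as required.

x=0, y=1, z=1, w=1, u=1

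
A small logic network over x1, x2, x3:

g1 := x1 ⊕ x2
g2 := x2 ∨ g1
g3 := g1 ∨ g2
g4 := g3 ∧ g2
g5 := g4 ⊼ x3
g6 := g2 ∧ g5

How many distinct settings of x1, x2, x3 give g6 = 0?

5

g6 = g2 ∧ g5 must be 0, so at least one of g2, g5 is 0.
Enumerating the 8 input combinations, 5 give g6 = 0 and 3 give g6 = 1.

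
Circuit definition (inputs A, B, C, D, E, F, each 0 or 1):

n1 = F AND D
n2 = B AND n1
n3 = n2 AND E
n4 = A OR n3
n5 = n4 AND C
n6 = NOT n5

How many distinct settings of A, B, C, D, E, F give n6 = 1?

n6 = NOT n5 must be 1, so n5 = 0.
n5 = n4 AND C must be 0, so at least one of n4, C is 0.
Enumerating the 64 input combinations, 47 give n6 = 1 and 17 give n6 = 0.

47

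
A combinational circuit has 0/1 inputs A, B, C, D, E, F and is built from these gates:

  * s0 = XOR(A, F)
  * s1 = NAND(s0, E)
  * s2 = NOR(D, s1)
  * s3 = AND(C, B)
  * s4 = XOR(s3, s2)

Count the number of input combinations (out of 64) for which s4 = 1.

s4 = XOR(s3, s2) must be 1, so s3 and s2 differ.
Enumerating the 64 input combinations, 20 give s4 = 1 and 44 give s4 = 0.

20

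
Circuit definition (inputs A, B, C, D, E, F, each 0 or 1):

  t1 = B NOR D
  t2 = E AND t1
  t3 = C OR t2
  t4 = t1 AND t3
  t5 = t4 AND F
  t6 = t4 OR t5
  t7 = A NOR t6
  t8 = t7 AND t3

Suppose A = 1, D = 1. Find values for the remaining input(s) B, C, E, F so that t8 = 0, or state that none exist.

B=1 C=0 E=0 F=1

Check with A = 1, D = 1 and B=1, C=0, E=0, F=1:
t1 = B NOR D = 1 NOR 1 = 0
t2 = E AND t1 = 0 AND 0 = 0
t3 = C OR t2 = 0 OR 0 = 0
t4 = t1 AND t3 = 0 AND 0 = 0
t5 = t4 AND F = 0 AND 1 = 0
t6 = t4 OR t5 = 0 OR 0 = 0
t7 = A NOR t6 = 1 NOR 0 = 0
t8 = t7 AND t3 = 0 AND 0 = 0
So t8 = 0.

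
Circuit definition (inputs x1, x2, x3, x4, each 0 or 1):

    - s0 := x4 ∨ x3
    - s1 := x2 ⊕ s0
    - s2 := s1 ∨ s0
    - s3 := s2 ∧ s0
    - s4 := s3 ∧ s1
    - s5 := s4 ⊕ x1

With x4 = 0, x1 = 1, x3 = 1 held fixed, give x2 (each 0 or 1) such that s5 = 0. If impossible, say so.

x2=0

s5 = s4 ⊕ x1 must be 0, so s4 and x1 are equal.
Check with x4 = 0, x1 = 1, x3 = 1 and x2=0:
s0 = x4 ∨ x3 = 0 ∨ 1 = 1
s1 = x2 ⊕ s0 = 0 ⊕ 1 = 1
s2 = s1 ∨ s0 = 1 ∨ 1 = 1
s3 = s2 ∧ s0 = 1 ∧ 1 = 1
s4 = s3 ∧ s1 = 1 ∧ 1 = 1
s5 = s4 ⊕ x1 = 1 ⊕ 1 = 0
So s5 = 0.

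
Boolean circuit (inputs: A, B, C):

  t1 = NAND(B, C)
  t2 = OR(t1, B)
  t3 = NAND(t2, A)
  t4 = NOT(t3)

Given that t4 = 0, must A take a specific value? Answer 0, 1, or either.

t4 = NOT(t3) must be 0, so t3 = 1.
Every assignment with t4 = 0 has A = 0; there are 4 such assignment(s).
  A=0, B=0, C=0
  A=0, B=0, C=1
  A=0, B=1, C=0
  A=0, B=1, C=1

0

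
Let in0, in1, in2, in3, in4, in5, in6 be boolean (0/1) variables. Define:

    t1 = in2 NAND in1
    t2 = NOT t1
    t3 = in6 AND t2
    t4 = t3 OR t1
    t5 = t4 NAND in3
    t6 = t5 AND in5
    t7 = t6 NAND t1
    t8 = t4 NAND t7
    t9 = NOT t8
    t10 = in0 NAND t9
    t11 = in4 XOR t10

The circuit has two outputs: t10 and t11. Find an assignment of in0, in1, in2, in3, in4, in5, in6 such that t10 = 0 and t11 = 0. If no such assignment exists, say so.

Check with in0=1, in1=0, in2=0, in3=1, in4=0, in5=0, in6=1:
t1 = in2 NAND in1 = 0 NAND 0 = 1
t2 = NOT t1 = NOT 1 = 0
t3 = in6 AND t2 = 1 AND 0 = 0
t4 = t3 OR t1 = 0 OR 1 = 1
t5 = t4 NAND in3 = 1 NAND 1 = 0
t6 = t5 AND in5 = 0 AND 0 = 0
t7 = t6 NAND t1 = 0 NAND 1 = 1
t8 = t4 NAND t7 = 1 NAND 1 = 0
t9 = NOT t8 = NOT 0 = 1
t10 = in0 NAND t9 = 1 NAND 1 = 0
t11 = in4 XOR t10 = 0 XOR 0 = 0
So t10 = 0 and t11 = 0.

in0=1, in1=0, in2=0, in3=1, in4=0, in5=0, in6=1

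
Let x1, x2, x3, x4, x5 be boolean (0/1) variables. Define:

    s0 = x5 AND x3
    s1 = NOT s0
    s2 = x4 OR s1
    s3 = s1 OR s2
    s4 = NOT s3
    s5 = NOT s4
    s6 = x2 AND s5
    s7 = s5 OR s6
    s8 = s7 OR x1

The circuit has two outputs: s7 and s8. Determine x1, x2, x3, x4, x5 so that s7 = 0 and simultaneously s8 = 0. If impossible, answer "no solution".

x1=0, x2=1, x3=1, x4=0, x5=1

Check with x1=0, x2=1, x3=1, x4=0, x5=1:
s0 = x5 AND x3 = 1 AND 1 = 1
s1 = NOT s0 = NOT 1 = 0
s2 = x4 OR s1 = 0 OR 0 = 0
s3 = s1 OR s2 = 0 OR 0 = 0
s4 = NOT s3 = NOT 0 = 1
s5 = NOT s4 = NOT 1 = 0
s6 = x2 AND s5 = 1 AND 0 = 0
s7 = s5 OR s6 = 0 OR 0 = 0
s8 = s7 OR x1 = 0 OR 0 = 0
So s7 = 0 and s8 = 0.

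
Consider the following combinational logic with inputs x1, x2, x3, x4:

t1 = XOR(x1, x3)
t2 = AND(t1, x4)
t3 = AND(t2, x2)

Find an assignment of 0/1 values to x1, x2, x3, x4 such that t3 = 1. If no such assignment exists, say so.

x1=0, x2=1, x3=1, x4=1

t3 = AND(t2, x2) must be 1, so both t2 = 1 and x2 = 1.
t2 = AND(t1, x4) must be 1, so both t1 = 1 and x4 = 1.
t1 = XOR(x1, x3) must be 1, so x1 and x3 differ.
Check with x1=0, x2=1, x3=1, x4=1:
t1 = XOR(x1, x3) = XOR(0, 1) = 1
t2 = AND(t1, x4) = AND(1, 1) = 1
t3 = AND(t2, x2) = AND(1, 1) = 1
So t3 = 1 as required.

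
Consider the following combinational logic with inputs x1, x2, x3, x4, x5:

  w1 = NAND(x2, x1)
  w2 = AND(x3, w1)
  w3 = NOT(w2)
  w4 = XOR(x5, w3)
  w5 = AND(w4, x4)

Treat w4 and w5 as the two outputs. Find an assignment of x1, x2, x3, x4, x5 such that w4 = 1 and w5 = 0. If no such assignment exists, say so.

Check with x1=1, x2=0, x3=1, x4=0, x5=1:
w1 = NAND(x2, x1) = NAND(0, 1) = 1
w2 = AND(x3, w1) = AND(1, 1) = 1
w3 = NOT(w2) = NOT 1 = 0
w4 = XOR(x5, w3) = XOR(1, 0) = 1
w5 = AND(w4, x4) = AND(1, 0) = 0
So w4 = 1 and w5 = 0.

x1=1, x2=0, x3=1, x4=0, x5=1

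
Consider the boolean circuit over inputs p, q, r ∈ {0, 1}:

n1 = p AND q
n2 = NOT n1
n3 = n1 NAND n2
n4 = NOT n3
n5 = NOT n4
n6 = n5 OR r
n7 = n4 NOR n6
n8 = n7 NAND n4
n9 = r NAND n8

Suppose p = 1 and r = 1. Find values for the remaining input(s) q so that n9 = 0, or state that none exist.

Check with p = 1 and r = 1 and q=0:
n1 = p AND q = 1 AND 0 = 0
n2 = NOT n1 = NOT 0 = 1
n3 = n1 NAND n2 = 0 NAND 1 = 1
n4 = NOT n3 = NOT 1 = 0
n5 = NOT n4 = NOT 0 = 1
n6 = n5 OR r = 1 OR 1 = 1
n7 = n4 NOR n6 = 0 NOR 1 = 0
n8 = n7 NAND n4 = 0 NAND 0 = 1
n9 = r NAND n8 = 1 NAND 1 = 0
So n9 = 0.

q=0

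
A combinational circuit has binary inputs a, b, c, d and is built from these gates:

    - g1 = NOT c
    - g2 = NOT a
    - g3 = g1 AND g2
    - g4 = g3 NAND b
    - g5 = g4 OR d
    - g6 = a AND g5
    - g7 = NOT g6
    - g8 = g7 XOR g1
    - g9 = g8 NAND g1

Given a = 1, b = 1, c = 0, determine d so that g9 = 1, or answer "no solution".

no solution exists

With a = 1, b = 1, c = 0 fixed, none of the 2 settings of d give g9 = 1.
For example, with d=1:
g1 = NOT c = NOT 0 = 1
g2 = NOT a = NOT 1 = 0
g3 = g1 AND g2 = 1 AND 0 = 0
g4 = g3 NAND b = 0 NAND 1 = 1
g5 = g4 OR d = 1 OR 1 = 1
g6 = a AND g5 = 1 AND 1 = 1
g7 = NOT g6 = NOT 1 = 0
g8 = g7 XOR g1 = 0 XOR 1 = 1
g9 = g8 NAND g1 = 1 NAND 1 = 0
giving g9 = 0 ≠ 1.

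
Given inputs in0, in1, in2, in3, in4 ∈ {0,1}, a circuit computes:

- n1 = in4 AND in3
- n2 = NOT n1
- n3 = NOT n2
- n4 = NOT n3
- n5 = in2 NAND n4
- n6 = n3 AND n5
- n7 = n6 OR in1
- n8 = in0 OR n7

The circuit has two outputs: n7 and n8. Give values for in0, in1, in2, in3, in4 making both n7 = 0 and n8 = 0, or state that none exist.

in0=0 in1=0 in2=1 in3=0 in4=0

Check with in0=0 in1=0 in2=1 in3=0 in4=0:
n1 = in4 AND in3 = 0 AND 0 = 0
n2 = NOT n1 = NOT 0 = 1
n3 = NOT n2 = NOT 1 = 0
n4 = NOT n3 = NOT 0 = 1
n5 = in2 NAND n4 = 1 NAND 1 = 0
n6 = n3 AND n5 = 0 AND 0 = 0
n7 = n6 OR in1 = 0 OR 0 = 0
n8 = in0 OR n7 = 0 OR 0 = 0
So n7 = 0 and n8 = 0.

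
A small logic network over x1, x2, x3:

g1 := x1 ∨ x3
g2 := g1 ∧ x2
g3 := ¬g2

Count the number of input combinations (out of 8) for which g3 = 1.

5

g3 = ¬g2 must be 1, so g2 = 0.
Enumerating the 8 input combinations, 5 give g3 = 1 and 3 give g3 = 0.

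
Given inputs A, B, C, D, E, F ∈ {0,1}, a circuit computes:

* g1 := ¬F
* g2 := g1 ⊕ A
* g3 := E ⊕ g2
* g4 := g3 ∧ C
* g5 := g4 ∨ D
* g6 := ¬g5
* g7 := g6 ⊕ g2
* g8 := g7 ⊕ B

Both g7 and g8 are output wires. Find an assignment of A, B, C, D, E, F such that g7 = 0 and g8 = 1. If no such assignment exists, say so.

A=1 B=1 C=0 D=1 E=1 F=0

Check with A=1 B=1 C=0 D=1 E=1 F=0:
g1 = ¬F = ¬0 = 1
g2 = g1 ⊕ A = 1 ⊕ 1 = 0
g3 = E ⊕ g2 = 1 ⊕ 0 = 1
g4 = g3 ∧ C = 1 ∧ 0 = 0
g5 = g4 ∨ D = 0 ∨ 1 = 1
g6 = ¬g5 = ¬1 = 0
g7 = g6 ⊕ g2 = 0 ⊕ 0 = 0
g8 = g7 ⊕ B = 0 ⊕ 1 = 1
So g7 = 0 and g8 = 1.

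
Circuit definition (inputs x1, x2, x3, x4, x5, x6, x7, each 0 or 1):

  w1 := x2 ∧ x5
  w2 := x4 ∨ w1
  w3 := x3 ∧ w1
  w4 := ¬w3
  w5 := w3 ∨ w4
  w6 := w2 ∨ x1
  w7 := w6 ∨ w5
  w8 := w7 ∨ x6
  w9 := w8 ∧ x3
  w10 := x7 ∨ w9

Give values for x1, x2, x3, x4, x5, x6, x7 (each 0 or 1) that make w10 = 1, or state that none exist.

x1=1, x2=0, x3=1, x4=1, x5=0, x6=1, x7=0

Check with x1=1, x2=0, x3=1, x4=1, x5=0, x6=1, x7=0:
w1 = x2 ∧ x5 = 0 ∧ 0 = 0
w2 = x4 ∨ w1 = 1 ∨ 0 = 1
w3 = x3 ∧ w1 = 1 ∧ 0 = 0
w4 = ¬w3 = ¬0 = 1
w5 = w3 ∨ w4 = 0 ∨ 1 = 1
w6 = w2 ∨ x1 = 1 ∨ 1 = 1
w7 = w6 ∨ w5 = 1 ∨ 1 = 1
w8 = w7 ∨ x6 = 1 ∨ 1 = 1
w9 = w8 ∧ x3 = 1 ∧ 1 = 1
w10 = x7 ∨ w9 = 0 ∨ 1 = 1
So w10 = 1 as required.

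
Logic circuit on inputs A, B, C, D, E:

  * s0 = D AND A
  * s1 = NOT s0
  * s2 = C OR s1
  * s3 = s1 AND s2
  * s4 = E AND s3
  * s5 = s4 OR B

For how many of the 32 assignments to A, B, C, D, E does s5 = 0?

10

s5 = s4 OR B must be 0, so both s4 = 0 and B = 0.
s4 = E AND s3 must be 0, so at least one of E, s3 is 0.
Enumerating the 32 input combinations, 10 give s5 = 0 and 22 give s5 = 1.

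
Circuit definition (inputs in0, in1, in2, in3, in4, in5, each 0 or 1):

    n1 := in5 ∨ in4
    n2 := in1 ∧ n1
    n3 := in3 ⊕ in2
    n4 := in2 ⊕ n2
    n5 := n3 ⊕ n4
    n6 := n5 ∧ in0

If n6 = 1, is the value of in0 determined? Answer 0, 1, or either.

n6 = n5 ∧ in0 must be 1, so both n5 = 1 and in0 = 1.
n5 = n3 ⊕ n4 must be 1, so n3 and n4 differ.
Every assignment with n6 = 1 has in0 = 1; there are 16 such assignment(s).

1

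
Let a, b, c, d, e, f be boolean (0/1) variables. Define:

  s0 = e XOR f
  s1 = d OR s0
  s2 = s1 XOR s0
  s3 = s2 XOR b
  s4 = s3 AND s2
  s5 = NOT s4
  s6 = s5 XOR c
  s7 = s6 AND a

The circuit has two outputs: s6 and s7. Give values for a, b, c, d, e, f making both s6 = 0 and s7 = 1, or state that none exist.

no solution exists

Across all 64 input combinations, none give both s6 = 0 and s7 = 1.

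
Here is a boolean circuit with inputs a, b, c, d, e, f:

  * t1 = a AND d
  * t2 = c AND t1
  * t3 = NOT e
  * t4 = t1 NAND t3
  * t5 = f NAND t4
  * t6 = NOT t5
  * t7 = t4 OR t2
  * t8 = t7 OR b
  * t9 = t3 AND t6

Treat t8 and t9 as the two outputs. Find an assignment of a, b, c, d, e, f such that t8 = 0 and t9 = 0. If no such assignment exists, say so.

Check with a=1, b=0, c=0, d=1, e=0, f=1:
t1 = a AND d = 1 AND 1 = 1
t2 = c AND t1 = 0 AND 1 = 0
t3 = NOT e = NOT 0 = 1
t4 = t1 NAND t3 = 1 NAND 1 = 0
t5 = f NAND t4 = 1 NAND 0 = 1
t6 = NOT t5 = NOT 1 = 0
t7 = t4 OR t2 = 0 OR 0 = 0
t8 = t7 OR b = 0 OR 0 = 0
t9 = t3 AND t6 = 1 AND 0 = 0
So t8 = 0 and t9 = 0.

a=1, b=0, c=0, d=1, e=0, f=1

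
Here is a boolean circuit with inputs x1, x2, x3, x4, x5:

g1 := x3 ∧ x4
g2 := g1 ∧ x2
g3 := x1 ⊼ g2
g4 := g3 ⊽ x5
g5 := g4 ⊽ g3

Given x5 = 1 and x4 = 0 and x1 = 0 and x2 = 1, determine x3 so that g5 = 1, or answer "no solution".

no solution exists

With x5 = 1 and x4 = 0 and x1 = 0 and x2 = 1 fixed, none of the 2 settings of x3 give g5 = 1.
For example, with x3=0:
g1 = x3 ∧ x4 = 0 ∧ 0 = 0
g2 = g1 ∧ x2 = 0 ∧ 1 = 0
g3 = x1 ⊼ g2 = 0 ⊼ 0 = 1
g4 = g3 ⊽ x5 = 1 ⊽ 1 = 0
g5 = g4 ⊽ g3 = 0 ⊽ 1 = 0
giving g5 = 0 ≠ 1.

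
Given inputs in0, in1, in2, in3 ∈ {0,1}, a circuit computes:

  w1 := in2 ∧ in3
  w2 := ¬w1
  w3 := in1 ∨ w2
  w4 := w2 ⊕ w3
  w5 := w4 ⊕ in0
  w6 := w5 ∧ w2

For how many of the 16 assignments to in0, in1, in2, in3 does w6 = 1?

6

w6 = w5 ∧ w2 must be 1, so both w5 = 1 and w2 = 1.
Satisfying assignments:
  in0=1, in1=0, in2=0, in3=0
  in0=1, in1=0, in2=0, in3=1
  in0=1, in1=0, in2=1, in3=0
  in0=1, in1=1, in2=0, in3=0
  in0=1, in1=1, in2=0, in3=1
  in0=1, in1=1, in2=1, in3=0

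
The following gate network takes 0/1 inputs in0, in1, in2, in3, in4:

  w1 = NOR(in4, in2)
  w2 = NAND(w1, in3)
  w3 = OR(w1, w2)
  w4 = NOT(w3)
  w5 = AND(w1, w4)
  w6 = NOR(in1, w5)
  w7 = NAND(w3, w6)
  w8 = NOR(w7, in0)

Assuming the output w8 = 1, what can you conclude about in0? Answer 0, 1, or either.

0

w8 = NOR(w7, in0) must be 1, so both w7 = 0 and in0 = 0.
w7 = NAND(w3, w6) must be 0, so both w3 = 1 and w6 = 1.
Every assignment with w8 = 1 has in0 = 0; there are 8 such assignment(s).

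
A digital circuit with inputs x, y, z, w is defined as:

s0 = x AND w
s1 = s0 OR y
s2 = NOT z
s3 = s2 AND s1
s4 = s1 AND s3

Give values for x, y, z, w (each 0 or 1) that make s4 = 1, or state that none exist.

x=1, y=1, z=0, w=1

s4 = s1 AND s3 must be 1, so both s1 = 1 and s3 = 1.
Check with x=1, y=1, z=0, w=1:
s0 = x AND w = 1 AND 1 = 1
s1 = s0 OR y = 1 OR 1 = 1
s2 = NOT z = NOT 0 = 1
s3 = s2 AND s1 = 1 AND 1 = 1
s4 = s1 AND s3 = 1 AND 1 = 1
So s4 = 1 as required.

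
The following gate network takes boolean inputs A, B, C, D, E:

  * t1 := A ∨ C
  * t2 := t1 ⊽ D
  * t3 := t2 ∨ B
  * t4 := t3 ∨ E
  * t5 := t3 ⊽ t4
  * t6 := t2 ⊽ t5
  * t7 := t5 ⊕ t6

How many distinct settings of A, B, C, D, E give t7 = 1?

t7 = t5 ⊕ t6 must be 1, so t5 and t6 differ.
Enumerating the 32 input combinations, 28 give t7 = 1 and 4 give t7 = 0.

28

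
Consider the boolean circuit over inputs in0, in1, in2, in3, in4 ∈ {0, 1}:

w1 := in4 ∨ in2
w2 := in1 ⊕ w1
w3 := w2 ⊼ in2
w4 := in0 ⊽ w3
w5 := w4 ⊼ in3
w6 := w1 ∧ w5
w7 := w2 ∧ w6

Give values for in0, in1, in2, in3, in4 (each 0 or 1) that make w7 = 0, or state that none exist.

Check with in0=1 in1=1 in2=1 in3=0 in4=1:
w1 = in4 ∨ in2 = 1 ∨ 1 = 1
w2 = in1 ⊕ w1 = 1 ⊕ 1 = 0
w3 = w2 ⊼ in2 = 0 ⊼ 1 = 1
w4 = in0 ⊽ w3 = 1 ⊽ 1 = 0
w5 = w4 ⊼ in3 = 0 ⊼ 0 = 1
w6 = w1 ∧ w5 = 1 ∧ 1 = 1
w7 = w2 ∧ w6 = 0 ∧ 1 = 0
So w7 = 0 as required.

in0=1 in1=1 in2=1 in3=0 in4=1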